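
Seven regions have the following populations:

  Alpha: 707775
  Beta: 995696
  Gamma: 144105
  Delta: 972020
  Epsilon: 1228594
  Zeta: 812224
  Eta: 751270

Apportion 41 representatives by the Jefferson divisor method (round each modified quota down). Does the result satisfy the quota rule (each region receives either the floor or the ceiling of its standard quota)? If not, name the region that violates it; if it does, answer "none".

Standard quotas: Alpha 5.171, Beta 7.275, Gamma 1.053, Delta 7.102, Epsilon 8.976, Zeta 5.934, Eta 5.489.
Jefferson allocation: Alpha 5, Beta 7, Gamma 1, Delta 7, Epsilon 9, Zeta 6, Eta 6.
Every allocation lies between the lower and upper quota.

none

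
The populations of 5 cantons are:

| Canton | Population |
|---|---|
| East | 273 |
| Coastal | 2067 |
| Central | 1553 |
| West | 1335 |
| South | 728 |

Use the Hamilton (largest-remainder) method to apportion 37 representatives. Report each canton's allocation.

The standard divisor is 5956/37 ≈ 160.973.
Standard quotas: East 1.696, Coastal 12.841, Central 9.648, West 8.293, South 4.522.
Lower quotas: East 1, Coastal 12, Central 9, West 8, South 4 (sum 34, leaving 3 seats).
Remainders in descending order: Coastal 0.841, East 0.696, Central 0.648, South 0.522, West 0.293.
Largest remainders: Coastal, East, Central receive the extra seats.

East: 2; Coastal: 13; Central: 10; West: 8; South: 4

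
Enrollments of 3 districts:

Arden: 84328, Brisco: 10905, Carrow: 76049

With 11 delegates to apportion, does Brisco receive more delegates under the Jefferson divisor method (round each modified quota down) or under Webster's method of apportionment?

Jefferson: Arden 6, Brisco 0, Carrow 5.
Webster: Arden 5, Brisco 1, Carrow 5.
Brisco gets 0 under Jefferson and 1 under Webster.

Webster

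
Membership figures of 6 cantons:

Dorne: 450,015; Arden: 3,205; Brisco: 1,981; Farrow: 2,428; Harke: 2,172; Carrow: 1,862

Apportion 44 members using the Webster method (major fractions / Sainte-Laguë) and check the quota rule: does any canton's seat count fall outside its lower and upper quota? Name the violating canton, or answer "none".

Dorne

Standard quotas: Dorne 42.890, Arden 0.305, Brisco 0.189, Farrow 0.231, Harke 0.207, Carrow 0.177.
Webster allocation: Dorne 44, Arden 0, Brisco 0, Farrow 0, Harke 0, Carrow 0.
Dorne has quota 42.890 (lower 42, upper 43) but receives 44 — outside the quota interval.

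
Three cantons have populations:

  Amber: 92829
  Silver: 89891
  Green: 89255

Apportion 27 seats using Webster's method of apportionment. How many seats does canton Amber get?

Standard divisor 271975/27 ≈ 10073.148; standard quotas: Amber 9.215, Silver 8.924, Green 8.861.
Rounding to the nearest integer gives Amber 9, Silver 9, Green 9 — total 27, matching the house size, so no adjustment is needed.
Amber receives 9.

9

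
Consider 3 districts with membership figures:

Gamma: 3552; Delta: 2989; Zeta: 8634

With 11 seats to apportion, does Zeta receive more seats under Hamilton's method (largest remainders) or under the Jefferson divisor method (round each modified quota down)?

Jefferson

Hamilton: Gamma 3, Delta 2, Zeta 6.
Jefferson: Gamma 2, Delta 2, Zeta 7.
Zeta gets 6 under Hamilton and 7 under Jefferson.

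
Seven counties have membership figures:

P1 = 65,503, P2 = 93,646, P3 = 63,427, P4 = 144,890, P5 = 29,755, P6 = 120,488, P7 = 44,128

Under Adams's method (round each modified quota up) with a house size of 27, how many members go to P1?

Standard divisor 561837/27 ≈ 20808.778; standard quotas: P1 3.148, P2 4.500, P3 3.048, P4 6.963, P5 1.430, P6 5.790, P7 2.121.
Rounding up gives 4, 5, 4, 7, 2, 6, 3 = 31 seats, so the divisor must be adjusted.
With modified divisor 23800: modified quotas P1 2.752, P2 3.935, P3 2.665, P4 6.088, P5 1.250, P6 5.063, P7 1.854.
Rounding up: P1 3, P2 4, P3 3, P4 7, P5 2, P6 6, P7 2 (total 27).
P1 receives 3.

3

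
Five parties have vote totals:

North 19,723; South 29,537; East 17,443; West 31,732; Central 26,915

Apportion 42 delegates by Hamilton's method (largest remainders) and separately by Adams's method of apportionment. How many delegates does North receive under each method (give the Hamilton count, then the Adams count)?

Hamilton: North 6, South 10, East 6, West 11, Central 9.
Adams: North 7, South 10, East 6, West 10, Central 9.
North gets 6 under Hamilton and 7 under Adams.

6 and 7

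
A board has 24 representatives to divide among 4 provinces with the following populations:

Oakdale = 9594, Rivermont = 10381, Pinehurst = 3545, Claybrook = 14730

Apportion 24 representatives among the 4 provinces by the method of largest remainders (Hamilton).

Oakdale=6, Rivermont=7, Pinehurst=2, Claybrook=9

Total 38250; standard divisor 38250/24 ≈ 1593.75.
Standard quotas: Oakdale 6.0198, Rivermont 6.5136, Pinehurst 2.2243, Claybrook 9.2424.
Lower quotas: Oakdale 6, Rivermont 6, Pinehurst 2, Claybrook 9 (sum 23, leaving 1 seat).
Remainders in descending order: Rivermont 0.5136, Claybrook 0.2424, Pinehurst 0.2243, Oakdale 0.0198.
The surplus seat goes to Rivermont.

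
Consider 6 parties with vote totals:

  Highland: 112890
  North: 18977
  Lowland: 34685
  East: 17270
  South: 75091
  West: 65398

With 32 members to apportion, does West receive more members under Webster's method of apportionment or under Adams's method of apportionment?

Webster: Highland 11, North 2, Lowland 3, East 2, South 7, West 7.
Adams: Highland 11, North 2, Lowland 4, East 2, South 7, West 6.
West gets 7 under Webster and 6 under Adams.

Webster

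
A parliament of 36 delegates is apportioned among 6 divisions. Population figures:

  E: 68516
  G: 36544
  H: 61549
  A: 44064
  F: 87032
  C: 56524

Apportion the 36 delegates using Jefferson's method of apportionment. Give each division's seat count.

E 7, G 4, H 6, A 4, F 9, C 6

Standard divisor 354229/36 ≈ 9839.694; standard quotas: E 6.963, G 3.714, H 6.255, A 4.478, F 8.845, C 5.744.
Rounding down gives 6, 3, 6, 4, 8, 5 = 32 seats, so the divisor must be adjusted.
With modified divisor 9000: modified quotas E 7.613, G 4.060, H 6.839, A 4.896, F 9.670, C 6.280.
Rounding down: E 7, G 4, H 6, A 4, F 9, C 6 (total 36).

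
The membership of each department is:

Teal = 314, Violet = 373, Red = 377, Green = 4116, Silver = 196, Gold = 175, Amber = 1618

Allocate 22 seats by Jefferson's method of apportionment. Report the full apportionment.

Teal=1; Violet=1; Red=1; Green=14; Silver=0; Gold=0; Amber=5

Standard divisor 7169/22 ≈ 325.864; standard quotas: Teal 0.964, Violet 1.145, Red 1.157, Green 12.631, Silver 0.601, Gold 0.537, Amber 4.965.
Rounding down gives 0, 1, 1, 12, 0, 0, 4 = 18 seats, so the divisor must be adjusted.
With modified divisor 280: modified quotas Teal 1.121, Violet 1.332, Red 1.346, Green 14.700, Silver 0.700, Gold 0.625, Amber 5.779.
Rounding down: Teal 1, Violet 1, Red 1, Green 14, Silver 0, Gold 0, Amber 5 (total 22).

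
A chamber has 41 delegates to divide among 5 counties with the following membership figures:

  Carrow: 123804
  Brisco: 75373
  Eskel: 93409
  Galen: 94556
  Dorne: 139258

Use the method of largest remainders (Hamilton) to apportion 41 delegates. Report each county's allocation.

Carrow: 10, Brisco: 6, Eskel: 7, Galen: 7, Dorne: 11

The standard divisor is 526400/41 ≈ 12839.024.
Standard quotas: Carrow 9.6428, Brisco 5.8706, Eskel 7.2754, Galen 7.3647, Dorne 10.8465.
Lower quotas: Carrow 9, Brisco 5, Eskel 7, Galen 7, Dorne 10 (sum 38, leaving 3 seats).
Remainders in descending order: Brisco 0.8706, Dorne 0.8465, Carrow 0.6428, Galen 0.3647, Eskel 0.2754.
Largest remainders: Brisco, Dorne, Carrow receive the extra seats.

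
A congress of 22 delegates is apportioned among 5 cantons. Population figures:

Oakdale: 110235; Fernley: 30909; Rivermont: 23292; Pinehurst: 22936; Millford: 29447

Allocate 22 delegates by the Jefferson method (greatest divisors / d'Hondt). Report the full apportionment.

Oakdale=12, Fernley=3, Rivermont=2, Pinehurst=2, Millford=3

Standard divisor 216819/22 ≈ 9855.409; standard quotas: Oakdale 11.185, Fernley 3.136, Rivermont 2.363, Pinehurst 2.327, Millford 2.988.
Rounding down gives 11, 3, 2, 2, 2 = 20 seats, so the divisor must be adjusted.
With modified divisor 8800: modified quotas Oakdale 12.527, Fernley 3.512, Rivermont 2.647, Pinehurst 2.606, Millford 3.346.
Rounding down: Oakdale 12, Fernley 3, Rivermont 2, Pinehurst 2, Millford 3 (total 22).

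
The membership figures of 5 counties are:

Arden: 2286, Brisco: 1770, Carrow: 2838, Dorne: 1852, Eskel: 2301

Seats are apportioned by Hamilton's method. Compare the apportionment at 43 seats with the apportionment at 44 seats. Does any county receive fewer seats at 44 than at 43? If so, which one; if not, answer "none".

At 43 seats: Arden 9, Brisco 7, Carrow 11, Dorne 7, Eskel 9.
At 44 seats: Arden 9, Brisco 7, Carrow 11, Dorne 8, Eskel 9.
No county's allocation decreased.

none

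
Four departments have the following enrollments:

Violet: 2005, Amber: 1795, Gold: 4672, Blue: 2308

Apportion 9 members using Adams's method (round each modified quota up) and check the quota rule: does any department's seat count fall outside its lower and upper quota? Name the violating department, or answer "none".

Standard quotas: Violet 1.674, Amber 1.499, Gold 3.901, Blue 1.927.
Adams allocation: Violet 2, Amber 2, Gold 3, Blue 2.
Every allocation lies between the lower and upper quota.

none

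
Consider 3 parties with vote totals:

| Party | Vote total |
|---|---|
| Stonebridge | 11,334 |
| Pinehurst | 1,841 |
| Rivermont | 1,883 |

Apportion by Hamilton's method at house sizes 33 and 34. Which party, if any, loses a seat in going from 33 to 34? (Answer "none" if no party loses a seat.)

At 33 seats: Stonebridge 25, Pinehurst 4, Rivermont 4.
At 34 seats: Stonebridge 26, Pinehurst 4, Rivermont 4.
No party's allocation decreased.

none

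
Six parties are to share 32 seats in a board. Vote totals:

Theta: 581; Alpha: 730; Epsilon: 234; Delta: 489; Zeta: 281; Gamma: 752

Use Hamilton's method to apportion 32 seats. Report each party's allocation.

Theta=6, Alpha=8, Epsilon=2, Delta=5, Zeta=3, Gamma=8

The standard divisor is 3067/32 ≈ 95.844.
Standard quotas: Theta 6.062, Alpha 7.617, Epsilon 2.441, Delta 5.102, Zeta 2.932, Gamma 7.846.
Lower quotas: Theta 6, Alpha 7, Epsilon 2, Delta 5, Zeta 2, Gamma 7 (sum 29, leaving 3 seats).
Remainders in descending order: Zeta 0.932, Gamma 0.846, Alpha 0.617, Epsilon 0.441, Delta 0.102, Theta 0.062.
Largest remainders: Zeta, Gamma, Alpha receive the extra seats.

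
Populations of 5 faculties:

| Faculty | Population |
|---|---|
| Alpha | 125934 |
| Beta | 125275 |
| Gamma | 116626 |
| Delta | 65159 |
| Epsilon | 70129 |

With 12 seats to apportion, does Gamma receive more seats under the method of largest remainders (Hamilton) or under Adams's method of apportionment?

Hamilton: Alpha 3, Beta 3, Gamma 3, Delta 1, Epsilon 2.
Adams: Alpha 3, Beta 3, Gamma 2, Delta 2, Epsilon 2.
Gamma gets 3 under Hamilton and 2 under Adams.

Hamilton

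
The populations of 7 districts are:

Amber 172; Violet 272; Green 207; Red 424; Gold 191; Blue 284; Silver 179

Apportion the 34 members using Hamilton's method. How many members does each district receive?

Amber=3; Violet=5; Green=4; Red=8; Gold=4; Blue=6; Silver=4

The standard divisor is 1729/34 ≈ 50.853.
Standard quotas: Amber 3.382, Violet 5.349, Green 4.071, Red 8.338, Gold 3.756, Blue 5.585, Silver 3.520.
Lower quotas: Amber 3, Violet 5, Green 4, Red 8, Gold 3, Blue 5, Silver 3 (sum 31, leaving 3 seats).
Remainders in descending order: Gold 0.756, Blue 0.585, Silver 0.520, Amber 0.382, Violet 0.349, Red 0.338, Green 0.071.
Largest remainders: Gold, Blue, Silver receive the extra seats.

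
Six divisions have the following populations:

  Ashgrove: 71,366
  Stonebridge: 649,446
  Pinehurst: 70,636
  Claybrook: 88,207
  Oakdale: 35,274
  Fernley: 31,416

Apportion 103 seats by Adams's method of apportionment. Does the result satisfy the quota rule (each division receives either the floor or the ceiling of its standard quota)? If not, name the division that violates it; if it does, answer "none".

Stonebridge

Standard quotas: Ashgrove 7.767, Stonebridge 70.686, Pinehurst 7.688, Claybrook 9.600, Oakdale 3.839, Fernley 3.419.
Adams allocation: Ashgrove 8, Stonebridge 69, Pinehurst 8, Claybrook 10, Oakdale 4, Fernley 4.
Stonebridge has quota 70.686 (lower 70, upper 71) but receives 69 — outside the quota interval.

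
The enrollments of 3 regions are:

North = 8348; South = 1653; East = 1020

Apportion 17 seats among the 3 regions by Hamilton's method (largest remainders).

Standard divisor: 11021 ÷ 17 ≈ 648.294.
Standard quotas: North 12.8769, South 2.5498, East 1.5734.
Lower quotas: North 12, South 2, East 1 (sum 15, leaving 2 seats).
Remainders in descending order: North 0.8769, East 0.5734, South 0.5498.
Largest remainders: North, East receive the extra seats.

North 13, South 2, East 2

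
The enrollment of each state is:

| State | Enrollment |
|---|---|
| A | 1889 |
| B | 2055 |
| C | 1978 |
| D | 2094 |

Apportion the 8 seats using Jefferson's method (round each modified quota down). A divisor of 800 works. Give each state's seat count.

With modified divisor 800: modified quotas A 2.361, B 2.569, C 2.473, D 2.618.
Rounding down: A 2, B 2, C 2, D 2 (total 8).

A 2, B 2, C 2, D 2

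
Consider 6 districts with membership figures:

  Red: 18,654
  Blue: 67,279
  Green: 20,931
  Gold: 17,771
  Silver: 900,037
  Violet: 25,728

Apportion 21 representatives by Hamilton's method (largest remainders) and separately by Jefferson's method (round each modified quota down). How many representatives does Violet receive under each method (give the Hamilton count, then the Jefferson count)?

1 and 0

Hamilton: Red 0, Blue 1, Green 1, Gold 0, Silver 18, Violet 1.
Jefferson: Red 0, Blue 1, Green 0, Gold 0, Silver 20, Violet 0.
Violet gets 1 under Hamilton and 0 under Jefferson.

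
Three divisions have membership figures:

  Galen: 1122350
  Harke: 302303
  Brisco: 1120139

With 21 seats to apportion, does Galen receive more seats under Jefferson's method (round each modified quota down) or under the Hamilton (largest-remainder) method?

Jefferson: Galen 10, Harke 2, Brisco 9.
Hamilton: Galen 9, Harke 3, Brisco 9.
Galen gets 10 under Jefferson and 9 under Hamilton.

Jefferson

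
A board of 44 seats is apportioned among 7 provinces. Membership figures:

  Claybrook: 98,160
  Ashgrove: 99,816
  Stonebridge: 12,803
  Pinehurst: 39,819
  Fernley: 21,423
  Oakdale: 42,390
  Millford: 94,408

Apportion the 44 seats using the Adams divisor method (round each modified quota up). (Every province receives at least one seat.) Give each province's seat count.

Claybrook=10; Ashgrove=10; Stonebridge=2; Pinehurst=4; Fernley=3; Oakdale=5; Millford=10

Standard divisor 408819/44 ≈ 9291.341; standard quotas: Claybrook 10.565, Ashgrove 10.743, Stonebridge 1.378, Pinehurst 4.286, Fernley 2.306, Oakdale 4.562, Millford 10.161.
Rounding up gives 11, 11, 2, 5, 3, 5, 11 = 48 seats, so the divisor must be adjusted.
With modified divisor 10200: modified quotas Claybrook 9.624, Ashgrove 9.786, Stonebridge 1.255, Pinehurst 3.904, Fernley 2.100, Oakdale 4.156, Millford 9.256.
Rounding up: Claybrook 10, Ashgrove 10, Stonebridge 2, Pinehurst 4, Fernley 3, Oakdale 5, Millford 10 (total 44).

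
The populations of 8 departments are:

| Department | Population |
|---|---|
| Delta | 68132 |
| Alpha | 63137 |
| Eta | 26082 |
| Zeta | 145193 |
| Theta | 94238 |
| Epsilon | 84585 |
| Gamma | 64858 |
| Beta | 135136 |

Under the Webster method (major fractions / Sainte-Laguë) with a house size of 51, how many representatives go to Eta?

Standard divisor 681361/51 ≈ 13360.02; standard quotas: Delta 5.100, Alpha 4.726, Eta 1.952, Zeta 10.868, Theta 7.054, Epsilon 6.331, Gamma 4.855, Beta 10.115.
Rounding to the nearest integer gives Delta 5, Alpha 5, Eta 2, Zeta 11, Theta 7, Epsilon 6, Gamma 5, Beta 10 — total 51, matching the house size, so no adjustment is needed.
Eta receives 2.

2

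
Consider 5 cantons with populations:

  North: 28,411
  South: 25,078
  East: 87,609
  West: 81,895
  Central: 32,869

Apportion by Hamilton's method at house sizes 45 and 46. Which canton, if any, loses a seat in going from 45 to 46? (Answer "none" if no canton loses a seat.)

South

At 45 seats: North 5, South 5, East 15, West 14, Central 6.
At 46 seats: North 5, South 4, East 16, West 15, Central 6.
South drops from 5 to 4.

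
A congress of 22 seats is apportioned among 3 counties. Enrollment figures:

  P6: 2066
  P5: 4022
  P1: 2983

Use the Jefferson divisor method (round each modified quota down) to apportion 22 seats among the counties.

P6 5, P5 10, P1 7

Standard divisor 9071/22 ≈ 412.318; standard quotas: P6 5.011, P5 9.755, P1 7.235.
Rounding down gives 5, 9, 7 = 21 seats, so the divisor must be adjusted.
With modified divisor 400: modified quotas P6 5.165, P5 10.055, P1 7.457.
Rounding down: P6 5, P5 10, P1 7 (total 22).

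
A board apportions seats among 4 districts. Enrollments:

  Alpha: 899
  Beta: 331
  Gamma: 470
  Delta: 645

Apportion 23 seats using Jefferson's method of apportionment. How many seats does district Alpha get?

9

Standard divisor 2345/23 ≈ 101.957; standard quotas: Alpha 8.817, Beta 3.246, Gamma 4.610, Delta 6.326.
Rounding down gives 8, 3, 4, 6 = 21 seats, so the divisor must be adjusted.
With modified divisor 93: modified quotas Alpha 9.667, Beta 3.559, Gamma 5.054, Delta 6.935.
Rounding down: Alpha 9, Beta 3, Gamma 5, Delta 6 (total 23).
Alpha receives 9.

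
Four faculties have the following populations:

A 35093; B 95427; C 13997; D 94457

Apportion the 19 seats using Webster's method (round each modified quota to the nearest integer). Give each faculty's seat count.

Standard divisor 238974/19 ≈ 12577.579; standard quotas: A 2.790, B 7.587, C 1.113, D 7.510.
Rounding to the nearest integer gives 3, 8, 1, 8 = 20 seats, so the divisor must be adjusted.
With modified divisor 12660: modified quotas A 2.772, B 7.538, C 1.106, D 7.461.
Rounding to the nearest integer: A 3, B 8, C 1, D 7 (total 19).

A 3, B 8, C 1, D 7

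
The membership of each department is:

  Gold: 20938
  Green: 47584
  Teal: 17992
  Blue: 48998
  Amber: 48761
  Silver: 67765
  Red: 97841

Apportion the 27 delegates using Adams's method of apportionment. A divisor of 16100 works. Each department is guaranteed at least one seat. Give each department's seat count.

With modified divisor 16100: modified quotas Gold 1.300, Green 2.956, Teal 1.118, Blue 3.043, Amber 3.029, Silver 4.209, Red 6.077.
Rounding up: Gold 2, Green 3, Teal 2, Blue 4, Amber 4, Silver 5, Red 7 (total 27).

Gold=2, Green=3, Teal=2, Blue=4, Amber=4, Silver=5, Red=7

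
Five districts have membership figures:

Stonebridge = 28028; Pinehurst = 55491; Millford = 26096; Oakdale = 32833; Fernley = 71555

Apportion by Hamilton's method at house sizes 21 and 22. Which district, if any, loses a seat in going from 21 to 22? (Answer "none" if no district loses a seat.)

none

At 21 seats: Stonebridge 3, Pinehurst 5, Millford 3, Oakdale 3, Fernley 7.
At 22 seats: Stonebridge 3, Pinehurst 6, Millford 3, Oakdale 3, Fernley 7.
No district's allocation decreased.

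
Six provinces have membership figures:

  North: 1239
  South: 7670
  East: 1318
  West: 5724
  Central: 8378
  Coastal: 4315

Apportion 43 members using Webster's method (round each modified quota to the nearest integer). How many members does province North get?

2

Standard divisor 28644/43 ≈ 666.14; standard quotas: North 1.860, South 11.514, East 1.979, West 8.593, Central 12.577, Coastal 6.478.
Rounding to the nearest integer gives 2, 12, 2, 9, 13, 6 = 44 seats, so the divisor must be adjusted.
With modified divisor 669: modified quotas North 1.852, South 11.465, East 1.970, West 8.556, Central 12.523, Coastal 6.450.
Rounding to the nearest integer: North 2, South 11, East 2, West 9, Central 13, Coastal 6 (total 43).
North receives 2.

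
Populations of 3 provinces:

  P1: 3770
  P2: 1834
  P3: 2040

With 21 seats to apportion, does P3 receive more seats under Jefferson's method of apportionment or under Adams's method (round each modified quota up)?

Jefferson: P1 11, P2 5, P3 5.
Adams: P1 10, P2 5, P3 6.
P3 gets 5 under Jefferson and 6 under Adams.

Adams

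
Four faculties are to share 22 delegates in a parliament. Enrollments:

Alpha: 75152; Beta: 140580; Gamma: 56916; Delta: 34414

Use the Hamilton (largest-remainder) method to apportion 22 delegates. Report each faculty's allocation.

The standard divisor is 307062/22 ≈ 13957.364.
Standard quotas: Alpha 5.3844, Beta 10.0721, Gamma 4.0778, Delta 2.4657.
Lower quotas: Alpha 5, Beta 10, Gamma 4, Delta 2 (sum 21, leaving 1 seat).
Remainders in descending order: Delta 0.4657, Alpha 0.3844, Gamma 0.0778, Beta 0.0721.
The surplus seat goes to Delta.

Alpha 5, Beta 10, Gamma 4, Delta 3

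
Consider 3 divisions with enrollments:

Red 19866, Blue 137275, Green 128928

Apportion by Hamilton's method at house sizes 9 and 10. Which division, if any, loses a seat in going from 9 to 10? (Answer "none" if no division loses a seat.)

At 9 seats: Red 1, Blue 4, Green 4.
At 10 seats: Red 1, Blue 5, Green 4.
No division's allocation decreased.

none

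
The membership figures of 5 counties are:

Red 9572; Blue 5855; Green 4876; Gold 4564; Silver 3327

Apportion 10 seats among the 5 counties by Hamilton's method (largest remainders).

Red 3, Blue 2, Green 2, Gold 2, Silver 1

Standard divisor: 28194 ÷ 10 ≈ 2819.4.
Standard quotas: Red 3.3950, Blue 2.0767, Green 1.7294, Gold 1.6188, Silver 1.1800.
Lower quotas: Red 3, Blue 2, Green 1, Gold 1, Silver 1 (sum 8, leaving 2 seats).
Remainders in descending order: Green 0.7294, Gold 0.6188, Red 0.3950, Silver 0.1800, Blue 0.0767.
The surplus seats go to Green, Gold.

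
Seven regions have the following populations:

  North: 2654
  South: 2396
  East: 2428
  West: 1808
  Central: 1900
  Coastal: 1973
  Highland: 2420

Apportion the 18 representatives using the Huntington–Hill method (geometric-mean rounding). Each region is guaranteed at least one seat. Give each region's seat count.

With divisor 892: modified quotas North 2.975, South 2.686, East 2.722, West 2.027, Central 2.130, Coastal 2.212, Highland 2.713.
Geometric-mean thresholds: North √(2·3)=2.449, South √(2·3)=2.449, East √(2·3)=2.449, West √(2·3)=2.449, Central √(2·3)=2.449, Coastal √(2·3)=2.449, Highland √(2·3)=2.449.
Each quota rounded against its threshold gives North 3, South 3, East 3, West 2, Central 2, Coastal 2, Highland 3 (total 18).

North=3, South=3, East=3, West=2, Central=2, Coastal=2, Highland=3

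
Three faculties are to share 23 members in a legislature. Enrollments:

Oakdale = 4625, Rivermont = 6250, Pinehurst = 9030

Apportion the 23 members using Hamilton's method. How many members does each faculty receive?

Oakdale 5; Rivermont 7; Pinehurst 11

Total 19905; standard divisor 19905/23 ≈ 865.435.
Standard quotas: Oakdale 5.3441, Rivermont 7.2218, Pinehurst 10.4341.
Lower quotas: Oakdale 5, Rivermont 7, Pinehurst 10 (sum 22, leaving 1 seat).
Remainders in descending order: Pinehurst 0.4341, Oakdale 0.3441, Rivermont 0.2218.
The surplus seat goes to Pinehurst.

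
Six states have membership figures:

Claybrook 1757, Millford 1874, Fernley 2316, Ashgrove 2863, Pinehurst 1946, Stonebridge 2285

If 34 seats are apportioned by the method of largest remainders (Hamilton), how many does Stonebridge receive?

Standard divisor: 13041 ÷ 34 ≈ 383.559.
Standard quotas: Claybrook 4.581, Millford 4.886, Fernley 6.038, Ashgrove 7.464, Pinehurst 5.074, Stonebridge 5.957.
Lower quotas: Claybrook 4, Millford 4, Fernley 6, Ashgrove 7, Pinehurst 5, Stonebridge 5 (sum 31, leaving 3 seats).
Remainders in descending order: Stonebridge 0.957, Millford 0.886, Claybrook 0.581, Ashgrove 0.464, Pinehurst 0.074, Fernley 0.038.
The surplus seats go to Stonebridge, Millford, Claybrook.
Stonebridge receives 6.

6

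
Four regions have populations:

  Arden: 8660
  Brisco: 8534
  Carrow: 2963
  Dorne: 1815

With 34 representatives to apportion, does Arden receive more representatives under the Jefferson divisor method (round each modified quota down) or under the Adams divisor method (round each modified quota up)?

Jefferson

Jefferson: Arden 14, Brisco 14, Carrow 4, Dorne 2.
Adams: Arden 13, Brisco 13, Carrow 5, Dorne 3.
Arden gets 14 under Jefferson and 13 under Adams.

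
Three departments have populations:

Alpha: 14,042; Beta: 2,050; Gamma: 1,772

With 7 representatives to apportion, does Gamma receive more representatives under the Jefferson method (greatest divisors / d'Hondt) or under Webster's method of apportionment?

Jefferson: Alpha 6, Beta 1, Gamma 0.
Webster: Alpha 5, Beta 1, Gamma 1.
Gamma gets 0 under Jefferson and 1 under Webster.

Webster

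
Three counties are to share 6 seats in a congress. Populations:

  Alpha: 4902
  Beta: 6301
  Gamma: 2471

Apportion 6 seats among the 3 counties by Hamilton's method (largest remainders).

Alpha 2, Beta 3, Gamma 1

Total 13674; standard divisor 13674/6 = 2279.
Standard quotas: Alpha 2.1509, Beta 2.7648, Gamma 1.0842.
Lower quotas: Alpha 2, Beta 2, Gamma 1 (sum 5, leaving 1 seat).
Remainders in descending order: Beta 0.7648, Alpha 0.1509, Gamma 0.0842.
The surplus seat goes to Beta.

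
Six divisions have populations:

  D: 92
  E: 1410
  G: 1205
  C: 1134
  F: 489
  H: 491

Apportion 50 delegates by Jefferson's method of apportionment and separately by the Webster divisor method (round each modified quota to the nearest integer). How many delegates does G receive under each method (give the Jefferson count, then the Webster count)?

13 and 12

Jefferson: D 0, E 15, G 13, C 12, F 5, H 5.
Webster: D 1, E 15, G 12, C 12, F 5, H 5.
G gets 13 under Jefferson and 12 under Webster.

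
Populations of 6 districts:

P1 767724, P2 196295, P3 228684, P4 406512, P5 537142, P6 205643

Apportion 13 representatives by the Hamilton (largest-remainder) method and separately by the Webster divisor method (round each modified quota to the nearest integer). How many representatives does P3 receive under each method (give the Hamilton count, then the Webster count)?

Hamilton: P1 4, P2 1, P3 2, P4 2, P5 3, P6 1.
Webster: P1 5, P2 1, P3 1, P4 2, P5 3, P6 1.
P3 gets 2 under Hamilton and 1 under Webster.

2 and 1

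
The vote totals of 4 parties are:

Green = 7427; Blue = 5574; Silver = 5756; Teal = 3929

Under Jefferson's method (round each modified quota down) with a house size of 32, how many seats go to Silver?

8

Standard divisor 22686/32 ≈ 708.938; standard quotas: Green 10.476, Blue 7.862, Silver 8.119, Teal 5.542.
Rounding down gives 10, 7, 8, 5 = 30 seats, so the divisor must be adjusted.
With modified divisor 670: modified quotas Green 11.085, Blue 8.319, Silver 8.591, Teal 5.864.
Rounding down: Green 11, Blue 8, Silver 8, Teal 5 (total 32).
Silver receives 8.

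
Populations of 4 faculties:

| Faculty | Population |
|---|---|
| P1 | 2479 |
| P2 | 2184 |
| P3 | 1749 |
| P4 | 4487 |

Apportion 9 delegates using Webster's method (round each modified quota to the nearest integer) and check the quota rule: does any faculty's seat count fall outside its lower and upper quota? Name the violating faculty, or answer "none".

Standard quotas: P1 2.047, P2 1.803, P3 1.444, P4 3.705.
Webster allocation: P1 2, P2 2, P3 1, P4 4.
Every allocation lies between the lower and upper quota.

none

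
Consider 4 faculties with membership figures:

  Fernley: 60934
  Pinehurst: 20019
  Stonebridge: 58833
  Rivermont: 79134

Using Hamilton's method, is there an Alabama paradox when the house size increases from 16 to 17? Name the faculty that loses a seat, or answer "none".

Pinehurst

At 16 seats: Fernley 4, Pinehurst 2, Stonebridge 4, Rivermont 6.
At 17 seats: Fernley 5, Pinehurst 1, Stonebridge 5, Rivermont 6.
Pinehurst drops from 2 to 1.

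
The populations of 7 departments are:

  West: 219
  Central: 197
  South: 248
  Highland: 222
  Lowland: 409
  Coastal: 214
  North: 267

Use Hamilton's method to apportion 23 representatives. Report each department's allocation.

Standard divisor: 1776 ÷ 23 ≈ 77.217.
Standard quotas: West 2.836, Central 2.551, South 3.212, Highland 2.875, Lowland 5.297, Coastal 2.771, North 3.458.
Lower quotas: West 2, Central 2, South 3, Highland 2, Lowland 5, Coastal 2, North 3 (sum 19, leaving 4 seats).
Remainders in descending order: Highland 0.875, West 0.836, Coastal 0.771, Central 0.551, North 0.458, Lowland 0.297, South 0.212.
Largest remainders: Highland, West, Coastal, Central receive the extra seats.

West=3, Central=3, South=3, Highland=3, Lowland=5, Coastal=3, North=3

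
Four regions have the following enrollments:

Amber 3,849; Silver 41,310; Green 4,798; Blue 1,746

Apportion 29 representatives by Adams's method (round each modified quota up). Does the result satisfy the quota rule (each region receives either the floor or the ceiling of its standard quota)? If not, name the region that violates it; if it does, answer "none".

Silver

Standard quotas: Amber 2.159, Silver 23.171, Green 2.691, Blue 0.979.
Adams allocation: Amber 3, Silver 22, Green 3, Blue 1.
Silver has quota 23.171 (lower 23, upper 24) but receives 22 — outside the quota interval.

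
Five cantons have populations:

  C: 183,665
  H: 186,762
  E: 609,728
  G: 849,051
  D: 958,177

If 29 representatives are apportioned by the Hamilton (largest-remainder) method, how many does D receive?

10

Standard divisor: 2787383 ÷ 29 ≈ 96116.655.
Standard quotas: C 1.9109, H 1.9431, E 6.3436, G 8.8335, D 9.9689.
Lower quotas: C 1, H 1, E 6, G 8, D 9 (sum 25, leaving 4 seats).
Remainders in descending order: D 0.9689, H 0.9431, C 0.9109, G 0.8335, E 0.3436.
The surplus seats go to D, H, C, G.
D receives 10.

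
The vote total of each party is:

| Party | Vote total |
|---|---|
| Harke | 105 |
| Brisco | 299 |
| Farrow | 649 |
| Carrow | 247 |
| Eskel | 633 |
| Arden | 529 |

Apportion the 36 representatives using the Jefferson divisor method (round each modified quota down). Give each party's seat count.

Standard divisor 2462/36 ≈ 68.389; standard quotas: Harke 1.535, Brisco 4.372, Farrow 9.490, Carrow 3.612, Eskel 9.256, Arden 7.735.
Rounding down gives 1, 4, 9, 3, 9, 7 = 33 seats, so the divisor must be adjusted.
With modified divisor 63: modified quotas Harke 1.667, Brisco 4.746, Farrow 10.302, Carrow 3.921, Eskel 10.048, Arden 8.397.
Rounding down: Harke 1, Brisco 4, Farrow 10, Carrow 3, Eskel 10, Arden 8 (total 36).

Harke 1, Brisco 4, Farrow 10, Carrow 3, Eskel 10, Arden 8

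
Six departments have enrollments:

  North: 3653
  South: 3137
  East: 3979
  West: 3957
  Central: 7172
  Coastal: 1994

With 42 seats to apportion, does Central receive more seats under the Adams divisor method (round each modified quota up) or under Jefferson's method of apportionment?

Adams: North 6, South 6, East 7, West 7, Central 12, Coastal 4.
Jefferson: North 6, South 6, East 7, West 7, Central 13, Coastal 3.
Central gets 12 under Adams and 13 under Jefferson.

Jefferson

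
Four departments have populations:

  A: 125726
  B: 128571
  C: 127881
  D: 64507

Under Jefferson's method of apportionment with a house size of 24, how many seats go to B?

Standard divisor 446685/24 ≈ 18611.875; standard quotas: A 6.755, B 6.908, C 6.871, D 3.466.
Rounding down gives 6, 6, 6, 3 = 21 seats, so the divisor must be adjusted.
With modified divisor 17000: modified quotas A 7.396, B 7.563, C 7.522, D 3.795.
Rounding down: A 7, B 7, C 7, D 3 (total 24).
B receives 7.

7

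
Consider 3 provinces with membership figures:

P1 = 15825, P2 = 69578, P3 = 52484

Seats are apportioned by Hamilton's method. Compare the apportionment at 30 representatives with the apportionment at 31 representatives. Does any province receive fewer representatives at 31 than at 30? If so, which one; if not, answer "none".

P1

At 30 seats: P1 4, P2 15, P3 11.
At 31 seats: P1 3, P2 16, P3 12.
P1 drops from 4 to 3.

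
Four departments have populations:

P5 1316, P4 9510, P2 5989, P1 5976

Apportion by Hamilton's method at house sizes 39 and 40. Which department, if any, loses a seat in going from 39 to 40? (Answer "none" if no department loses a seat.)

At 39 seats: P5 2, P4 17, P2 10, P1 10.
At 40 seats: P5 2, P4 17, P2 11, P1 10.
No department's allocation decreased.

none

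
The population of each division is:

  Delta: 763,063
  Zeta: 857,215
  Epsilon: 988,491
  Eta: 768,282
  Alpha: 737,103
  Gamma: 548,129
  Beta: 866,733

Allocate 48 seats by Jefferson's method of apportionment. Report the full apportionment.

Standard divisor 5529016/48 ≈ 115187.833; standard quotas: Delta 6.625, Zeta 7.442, Epsilon 8.582, Eta 6.670, Alpha 6.399, Gamma 4.759, Beta 7.525.
Rounding down gives 6, 7, 8, 6, 6, 4, 7 = 44 seats, so the divisor must be adjusted.
With modified divisor 108680: modified quotas Delta 7.021, Zeta 7.888, Epsilon 9.095, Eta 7.069, Alpha 6.782, Gamma 5.044, Beta 7.975.
Rounding down: Delta 7, Zeta 7, Epsilon 9, Eta 7, Alpha 6, Gamma 5, Beta 7 (total 48).

Delta: 7; Zeta: 7; Epsilon: 9; Eta: 7; Alpha: 6; Gamma: 5; Beta: 7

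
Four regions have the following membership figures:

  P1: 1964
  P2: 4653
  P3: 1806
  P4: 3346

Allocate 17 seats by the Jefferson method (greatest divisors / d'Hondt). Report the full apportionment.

P1 3, P2 7, P3 2, P4 5

Standard divisor 11769/17 ≈ 692.294; standard quotas: P1 2.837, P2 6.721, P3 2.609, P4 4.833.
Rounding down gives 2, 6, 2, 4 = 14 seats, so the divisor must be adjusted.
With modified divisor 630: modified quotas P1 3.117, P2 7.386, P3 2.867, P4 5.311.
Rounding down: P1 3, P2 7, P3 2, P4 5 (total 17).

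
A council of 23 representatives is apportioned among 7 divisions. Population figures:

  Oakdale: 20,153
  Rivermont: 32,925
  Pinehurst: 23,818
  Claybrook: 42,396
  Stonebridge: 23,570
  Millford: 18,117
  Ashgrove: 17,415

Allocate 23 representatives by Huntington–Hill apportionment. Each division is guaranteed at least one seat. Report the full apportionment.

With divisor 7568: modified quotas Oakdale 2.663, Rivermont 4.351, Pinehurst 3.147, Claybrook 5.602, Stonebridge 3.114, Millford 2.394, Ashgrove 2.301.
Geometric-mean thresholds: Oakdale √(2·3)=2.449, Rivermont √(4·5)=4.472, Pinehurst √(3·4)=3.464, Claybrook √(5·6)=5.477, Stonebridge √(3·4)=3.464, Millford √(2·3)=2.449, Ashgrove √(2·3)=2.449.
Each quota rounded against its threshold gives Oakdale 3, Rivermont 4, Pinehurst 3, Claybrook 6, Stonebridge 3, Millford 2, Ashgrove 2 (total 23).

Oakdale 3; Rivermont 4; Pinehurst 3; Claybrook 6; Stonebridge 3; Millford 2; Ashgrove 2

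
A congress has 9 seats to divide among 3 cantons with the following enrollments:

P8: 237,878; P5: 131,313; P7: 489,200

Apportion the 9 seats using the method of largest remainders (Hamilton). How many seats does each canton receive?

Standard divisor: 858391 ÷ 9 ≈ 95376.778.
Standard quotas: P8 2.4941, P5 1.3768, P7 5.1291.
Lower quotas: P8 2, P5 1, P7 5 (sum 8, leaving 1 seat).
Remainders in descending order: P8 0.4941, P5 0.3768, P7 0.1291.
Largest remainder: P8 receives the extra seat.

P8=3, P5=1, P7=5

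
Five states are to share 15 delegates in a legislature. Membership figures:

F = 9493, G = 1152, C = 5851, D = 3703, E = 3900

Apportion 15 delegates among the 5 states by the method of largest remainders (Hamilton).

F=6; G=1; C=4; D=2; E=2

The standard divisor is 24099/15 ≈ 1606.6.
Standard quotas: F 5.9088, G 0.7170, C 3.6419, D 2.3049, E 2.4275.
Lower quotas: F 5, G 0, C 3, D 2, E 2 (sum 12, leaving 3 seats).
Remainders in descending order: F 0.9088, G 0.7170, C 0.6419, E 0.4275, D 0.3049.
Largest remainders: F, G, C receive the extra seats.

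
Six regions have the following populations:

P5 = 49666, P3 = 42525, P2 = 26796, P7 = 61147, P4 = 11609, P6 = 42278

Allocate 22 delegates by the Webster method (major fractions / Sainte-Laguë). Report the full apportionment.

P5 5, P3 4, P2 2, P7 6, P4 1, P6 4

Standard divisor 234021/22 ≈ 10637.318; standard quotas: P5 4.669, P3 3.998, P2 2.519, P7 5.748, P4 1.091, P6 3.974.
Rounding to the nearest integer gives 5, 4, 3, 6, 1, 4 = 23 seats, so the divisor must be adjusted.
With modified divisor 10900: modified quotas P5 4.557, P3 3.901, P2 2.458, P7 5.610, P4 1.065, P6 3.879.
Rounding to the nearest integer: P5 5, P3 4, P2 2, P7 6, P4 1, P6 4 (total 22).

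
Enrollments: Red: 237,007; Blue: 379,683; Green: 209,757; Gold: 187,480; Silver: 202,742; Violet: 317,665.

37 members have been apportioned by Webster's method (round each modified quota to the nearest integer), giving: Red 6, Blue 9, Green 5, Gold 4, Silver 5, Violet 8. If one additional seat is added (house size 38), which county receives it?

Priority for the next seat is population ÷ (current seats + 0.5).
Priorities: Red 36462.615, Blue 39966.632, Green 38137.636, Gold 41662.222, Silver 36862.182, Violet 37372.353.
Highest priority: Gold.

Gold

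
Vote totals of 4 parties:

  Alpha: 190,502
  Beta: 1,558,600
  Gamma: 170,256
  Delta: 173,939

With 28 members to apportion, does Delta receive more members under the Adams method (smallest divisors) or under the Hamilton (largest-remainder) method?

Adams: Alpha 3, Beta 19, Gamma 3, Delta 3.
Hamilton: Alpha 3, Beta 21, Gamma 2, Delta 2.
Delta gets 3 under Adams and 2 under Hamilton.

Adams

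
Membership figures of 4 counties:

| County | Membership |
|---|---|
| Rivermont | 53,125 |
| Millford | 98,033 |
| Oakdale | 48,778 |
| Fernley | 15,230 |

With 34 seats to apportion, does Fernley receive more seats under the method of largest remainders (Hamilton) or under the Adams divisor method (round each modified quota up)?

Hamilton: Rivermont 8, Millford 16, Oakdale 8, Fernley 2.
Adams: Rivermont 8, Millford 15, Oakdale 8, Fernley 3.
Fernley gets 2 under Hamilton and 3 under Adams.

Adams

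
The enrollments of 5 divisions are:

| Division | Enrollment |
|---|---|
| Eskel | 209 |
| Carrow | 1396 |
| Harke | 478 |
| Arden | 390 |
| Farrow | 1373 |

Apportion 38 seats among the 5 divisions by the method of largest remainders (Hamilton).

Standard divisor: 3846 ÷ 38 ≈ 101.211.
Standard quotas: Eskel 2.065, Carrow 13.793, Harke 4.723, Arden 3.853, Farrow 13.566.
Lower quotas: Eskel 2, Carrow 13, Harke 4, Arden 3, Farrow 13 (sum 35, leaving 3 seats).
Remainders in descending order: Arden 0.853, Carrow 0.793, Harke 0.723, Farrow 0.566, Eskel 0.065.
The surplus seats go to Arden, Carrow, Harke.

Eskel 2, Carrow 14, Harke 5, Arden 4, Farrow 13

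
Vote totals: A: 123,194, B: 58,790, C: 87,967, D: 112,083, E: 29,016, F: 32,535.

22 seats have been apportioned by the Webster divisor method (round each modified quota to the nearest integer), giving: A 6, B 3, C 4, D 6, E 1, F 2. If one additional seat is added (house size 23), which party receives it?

C

Priority for the next seat is population ÷ (current seats + 0.5).
Priorities: A 18952.923, B 16797.143, C 19548.222, D 17243.538, E 19344.000, F 13014.000.
Highest priority: C.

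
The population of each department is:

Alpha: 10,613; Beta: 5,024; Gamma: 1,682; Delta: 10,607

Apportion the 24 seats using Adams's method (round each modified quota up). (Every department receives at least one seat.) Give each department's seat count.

Standard divisor 27926/24 ≈ 1163.583; standard quotas: Alpha 9.121, Beta 4.318, Gamma 1.446, Delta 9.116.
Rounding up gives 10, 5, 2, 10 = 27 seats, so the divisor must be adjusted.
With modified divisor 1300: modified quotas Alpha 8.164, Beta 3.865, Gamma 1.294, Delta 8.159.
Rounding up: Alpha 9, Beta 4, Gamma 2, Delta 9 (total 24).

Alpha: 9, Beta: 4, Gamma: 2, Delta: 9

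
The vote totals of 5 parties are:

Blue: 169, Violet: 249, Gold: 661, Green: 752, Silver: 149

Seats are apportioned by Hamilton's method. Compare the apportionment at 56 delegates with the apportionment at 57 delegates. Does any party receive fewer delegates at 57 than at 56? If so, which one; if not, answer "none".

none

At 56 seats: Blue 5, Violet 7, Gold 19, Green 21, Silver 4.
At 57 seats: Blue 5, Violet 7, Gold 19, Green 22, Silver 4.
No party's allocation decreased.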